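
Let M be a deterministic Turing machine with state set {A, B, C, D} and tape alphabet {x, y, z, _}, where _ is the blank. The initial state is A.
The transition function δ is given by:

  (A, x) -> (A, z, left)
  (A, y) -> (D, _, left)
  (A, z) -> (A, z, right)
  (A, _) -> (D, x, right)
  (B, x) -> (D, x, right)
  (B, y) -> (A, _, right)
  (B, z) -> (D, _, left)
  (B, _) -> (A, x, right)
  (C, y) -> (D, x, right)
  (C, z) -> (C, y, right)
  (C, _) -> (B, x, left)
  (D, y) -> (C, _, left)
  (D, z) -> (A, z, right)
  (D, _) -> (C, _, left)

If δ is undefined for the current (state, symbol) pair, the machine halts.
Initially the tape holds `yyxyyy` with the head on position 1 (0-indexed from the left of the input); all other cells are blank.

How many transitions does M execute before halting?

11

state=A head=1 tape=___y[y]xyyy   (A,y)→(D,_,left)
state=D head=0 tape=___[y]_xyyy   (D,y)→(C,_,left)
state=C head=-1 tape=__[_]__xyyy   (C,_)→(B,x,left)
state=B head=-2 tape=_[_]x__xyyy   (B,_)→(A,x,right)
state=A head=-1 tape=_x[x]__xyyy   (A,x)→(A,z,left)
state=A head=-2 tape=_[x]z__xyyy   (A,x)→(A,z,left)
state=A head=-3 tape=[_]zz__xyyy   (A,_)→(D,x,right)
state=D head=-2 tape=x[z]z__xyyy   (D,z)→(A,z,right)
state=A head=-1 tape=xz[z]__xyyy   (A,z)→(A,z,right)
state=A head=0 tape=xzz[_]_xyyy   (A,_)→(D,x,right)
state=D head=1 tape=xzzx[_]xyyy   (D,_)→(C,_,left)
state=C head=0 tape=xzz[x]_xyyy
M halts after 11 transitions.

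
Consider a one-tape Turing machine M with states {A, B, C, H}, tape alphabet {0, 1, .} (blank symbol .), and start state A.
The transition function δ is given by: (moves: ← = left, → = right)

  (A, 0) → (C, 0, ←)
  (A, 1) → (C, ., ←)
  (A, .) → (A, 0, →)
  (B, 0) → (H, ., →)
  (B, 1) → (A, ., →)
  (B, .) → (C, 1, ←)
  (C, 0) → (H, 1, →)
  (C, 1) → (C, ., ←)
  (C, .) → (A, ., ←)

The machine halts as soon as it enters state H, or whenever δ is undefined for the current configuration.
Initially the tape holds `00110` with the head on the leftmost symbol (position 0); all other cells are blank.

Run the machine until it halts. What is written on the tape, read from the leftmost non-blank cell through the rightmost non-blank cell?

A | ..[0]0110   read 0 → write 0, move ←, go to C
C | .[.]00110   read . → write ., move ←, go to A
A | [.].00110   read . → write 0, move →, go to A
A | 0[.]00110   read . → write 0, move →, go to A
A | 00[0]0110   read 0 → write 0, move ←, go to C
C | 0[0]00110   read 0 → write 1, move →, go to H
H | 01[0]0110
The non-blank tape span at halt is 0100110.

0100110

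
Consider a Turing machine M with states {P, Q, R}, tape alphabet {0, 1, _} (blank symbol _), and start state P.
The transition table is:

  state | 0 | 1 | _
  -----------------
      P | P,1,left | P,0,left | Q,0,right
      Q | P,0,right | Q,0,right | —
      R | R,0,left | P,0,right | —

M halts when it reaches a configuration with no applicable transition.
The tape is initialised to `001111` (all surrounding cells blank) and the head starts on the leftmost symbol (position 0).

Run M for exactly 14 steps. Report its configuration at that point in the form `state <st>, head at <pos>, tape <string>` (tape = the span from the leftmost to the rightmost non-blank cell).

P | __[0]01111   read 0 → write 1, move left, go to P
P | _[_]101111   read _ → write 0, move right, go to Q
Q | _0[1]01111   read 1 → write 0, move right, go to Q
Q | _00[0]1111   read 0 → write 0, move right, go to P
P | _000[1]111   read 1 → write 0, move left, go to P
P | _00[0]0111   read 0 → write 1, move left, go to P
P | _0[0]10111   read 0 → write 1, move left, go to P
P | _[0]110111   read 0 → write 1, move left, go to P
P | [_]1110111   read _ → write 0, move right, go to Q
Q | 0[1]110111   read 1 → write 0, move right, go to Q
Q | 00[1]10111   read 1 → write 0, move right, go to Q
Q | 000[1]0111   read 1 → write 0, move right, go to Q
Q | 0000[0]111   read 0 → write 0, move right, go to P
P | 00000[1]11   read 1 → write 0, move left, go to P
P | 0000[0]011
After 14 steps: state P, head at 2, tape 00000011.

state P, head at 2, tape 00000011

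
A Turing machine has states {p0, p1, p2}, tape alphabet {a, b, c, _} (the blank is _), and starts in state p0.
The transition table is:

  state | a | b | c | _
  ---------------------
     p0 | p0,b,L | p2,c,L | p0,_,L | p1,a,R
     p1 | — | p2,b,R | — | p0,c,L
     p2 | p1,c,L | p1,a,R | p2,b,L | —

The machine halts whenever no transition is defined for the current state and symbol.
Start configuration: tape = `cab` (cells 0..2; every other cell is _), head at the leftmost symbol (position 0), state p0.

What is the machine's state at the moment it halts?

state=p0 head=0 tape=__[c]ab_   (p0,c)→(p0,_,L)
state=p0 head=-1 tape=_[_]_ab_   (p0,_)→(p1,a,R)
state=p1 head=0 tape=_a[_]ab_   (p1,_)→(p0,c,L)
state=p0 head=-1 tape=_[a]cab_   (p0,a)→(p0,b,L)
state=p0 head=-2 tape=[_]bcab_   (p0,_)→(p1,a,R)
state=p1 head=-1 tape=a[b]cab_   (p1,b)→(p2,b,R)
state=p2 head=0 tape=ab[c]ab_   (p2,c)→(p2,b,L)
state=p2 head=-1 tape=a[b]bab_   (p2,b)→(p1,a,R)
state=p1 head=0 tape=aa[b]ab_   (p1,b)→(p2,b,R)
state=p2 head=1 tape=aab[a]b_   (p2,a)→(p1,c,L)
state=p1 head=0 tape=aa[b]cb_   (p1,b)→(p2,b,R)
state=p2 head=1 tape=aab[c]b_   (p2,c)→(p2,b,L)
state=p2 head=0 tape=aa[b]bb_   (p2,b)→(p1,a,R)
state=p1 head=1 tape=aaa[b]b_   (p1,b)→(p2,b,R)
state=p2 head=2 tape=aaab[b]_   (p2,b)→(p1,a,R)
state=p1 head=3 tape=aaaba[_]   (p1,_)→(p0,c,L)
state=p0 head=2 tape=aaab[a]c   (p0,a)→(p0,b,L)
state=p0 head=1 tape=aaa[b]bc   (p0,b)→(p2,c,L)
state=p2 head=0 tape=aa[a]cbc   (p2,a)→(p1,c,L)
state=p1 head=-1 tape=a[a]ccbc
No transition is defined for (p1, a); M halts in state p1.

p1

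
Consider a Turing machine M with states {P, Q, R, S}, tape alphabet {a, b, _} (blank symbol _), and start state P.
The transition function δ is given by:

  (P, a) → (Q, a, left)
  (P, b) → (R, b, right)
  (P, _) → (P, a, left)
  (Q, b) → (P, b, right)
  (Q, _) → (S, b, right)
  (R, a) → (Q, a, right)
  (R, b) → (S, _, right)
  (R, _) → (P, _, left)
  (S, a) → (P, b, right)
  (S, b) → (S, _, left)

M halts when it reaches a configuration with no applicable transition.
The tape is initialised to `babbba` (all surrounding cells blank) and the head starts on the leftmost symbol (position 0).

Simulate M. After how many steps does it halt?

state=P head=0 tape=[b]abbba___   (P,b)→(R,b,right)
state=R head=1 tape=b[a]bbba___   (R,a)→(Q,a,right)
state=Q head=2 tape=ba[b]bba___   (Q,b)→(P,b,right)
state=P head=3 tape=bab[b]ba___   (P,b)→(R,b,right)
state=R head=4 tape=babb[b]a___   (R,b)→(S,_,right)
state=S head=5 tape=babb_[a]___   (S,a)→(P,b,right)
state=P head=6 tape=babb_b[_]__   (P,_)→(P,a,left)
state=P head=5 tape=babb_[b]a__   (P,b)→(R,b,right)
state=R head=6 tape=babb_b[a]__   (R,a)→(Q,a,right)
state=Q head=7 tape=babb_ba[_]_   (Q,_)→(S,b,right)
state=S head=8 tape=babb_bab[_]
M halts after 10 transitions.

10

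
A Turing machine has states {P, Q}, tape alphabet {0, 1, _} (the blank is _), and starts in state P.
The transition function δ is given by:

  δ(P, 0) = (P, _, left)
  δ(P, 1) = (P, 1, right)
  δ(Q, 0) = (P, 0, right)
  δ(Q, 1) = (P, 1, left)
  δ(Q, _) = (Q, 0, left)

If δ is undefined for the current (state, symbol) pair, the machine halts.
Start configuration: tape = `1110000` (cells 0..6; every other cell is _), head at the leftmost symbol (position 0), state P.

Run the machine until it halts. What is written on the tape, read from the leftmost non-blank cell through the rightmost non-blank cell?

P | [1]110000   read 1 → write 1, move right, go to P
P | 1[1]10000   read 1 → write 1, move right, go to P
P | 11[1]0000   read 1 → write 1, move right, go to P
P | 111[0]000   read 0 → write _, move left, go to P
P | 11[1]_000   read 1 → write 1, move right, go to P
P | 111[_]000
The non-blank tape span at halt is 111_000.

111_000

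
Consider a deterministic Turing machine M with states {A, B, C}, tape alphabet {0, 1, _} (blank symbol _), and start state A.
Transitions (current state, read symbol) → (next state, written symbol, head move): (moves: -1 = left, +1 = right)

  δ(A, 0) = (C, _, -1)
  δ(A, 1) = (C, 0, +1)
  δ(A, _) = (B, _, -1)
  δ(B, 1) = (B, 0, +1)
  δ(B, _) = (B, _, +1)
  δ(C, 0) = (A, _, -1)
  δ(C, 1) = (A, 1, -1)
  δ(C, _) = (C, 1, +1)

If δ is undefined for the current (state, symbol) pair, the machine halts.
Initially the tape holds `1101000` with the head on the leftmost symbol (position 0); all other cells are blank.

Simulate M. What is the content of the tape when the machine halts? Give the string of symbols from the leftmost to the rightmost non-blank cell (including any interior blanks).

0_001000

A | ___[1]101000   read 1 → write 0, move +1, go to C
C | ___0[1]01000   read 1 → write 1, move -1, go to A
A | ___[0]101000   read 0 → write _, move -1, go to C
C | __[_]_101000   read _ → write 1, move +1, go to C
C | __1[_]101000   read _ → write 1, move +1, go to C
C | __11[1]01000   read 1 → write 1, move -1, go to A
A | __1[1]101000   read 1 → write 0, move +1, go to C
C | __10[1]01000   read 1 → write 1, move -1, go to A
A | __1[0]101000   read 0 → write _, move -1, go to C
C | __[1]_101000   read 1 → write 1, move -1, go to A
A | _[_]1_101000   read _ → write _, move -1, go to B
B | [_]_1_101000   read _ → write _, move +1, go to B
B | _[_]1_101000   read _ → write _, move +1, go to B
B | __[1]_101000   read 1 → write 0, move +1, go to B
B | __0[_]101000   read _ → write _, move +1, go to B
B | __0_[1]01000   read 1 → write 0, move +1, go to B
B | __0_0[0]1000
The non-blank tape span at halt is 0_001000.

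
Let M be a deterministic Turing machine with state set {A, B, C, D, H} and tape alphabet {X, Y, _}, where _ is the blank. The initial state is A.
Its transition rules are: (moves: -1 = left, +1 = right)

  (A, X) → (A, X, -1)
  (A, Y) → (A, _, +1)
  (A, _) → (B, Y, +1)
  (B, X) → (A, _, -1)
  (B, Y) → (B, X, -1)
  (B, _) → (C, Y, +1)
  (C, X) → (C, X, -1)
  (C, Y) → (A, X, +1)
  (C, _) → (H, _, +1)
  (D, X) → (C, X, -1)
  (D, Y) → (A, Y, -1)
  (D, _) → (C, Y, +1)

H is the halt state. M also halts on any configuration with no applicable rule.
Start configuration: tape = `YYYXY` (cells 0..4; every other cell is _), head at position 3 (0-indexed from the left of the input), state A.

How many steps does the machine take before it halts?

28

state=A head=3 tape=YYY[X]Y___   (A,X)→(A,X,-1)
state=A head=2 tape=YY[Y]XY___   (A,Y)→(A,_,+1)
state=A head=3 tape=YY_[X]Y___   (A,X)→(A,X,-1)
state=A head=2 tape=YY[_]XY___   (A,_)→(B,Y,+1)
state=B head=3 tape=YYY[X]Y___   (B,X)→(A,_,-1)
state=A head=2 tape=YY[Y]_Y___   (A,Y)→(A,_,+1)
state=A head=3 tape=YY_[_]Y___   (A,_)→(B,Y,+1)
state=B head=4 tape=YY_Y[Y]___   (B,Y)→(B,X,-1)
state=B head=3 tape=YY_[Y]X___   (B,Y)→(B,X,-1)
state=B head=2 tape=YY[_]XX___   (B,_)→(C,Y,+1)
state=C head=3 tape=YYY[X]X___   (C,X)→(C,X,-1)
state=C head=2 tape=YY[Y]XX___   (C,Y)→(A,X,+1)
state=A head=3 tape=YYX[X]X___   (A,X)→(A,X,-1)
state=A head=2 tape=YY[X]XX___   (A,X)→(A,X,-1)
state=A head=1 tape=Y[Y]XXX___   (A,Y)→(A,_,+1)
state=A head=2 tape=Y_[X]XX___   (A,X)→(A,X,-1)
state=A head=1 tape=Y[_]XXX___   (A,_)→(B,Y,+1)
state=B head=2 tape=YY[X]XX___   (B,X)→(A,_,-1)
state=A head=1 tape=Y[Y]_XX___   (A,Y)→(A,_,+1)
state=A head=2 tape=Y_[_]XX___   (A,_)→(B,Y,+1)
state=B head=3 tape=Y_Y[X]X___   (B,X)→(A,_,-1)
state=A head=2 tape=Y_[Y]_X___   (A,Y)→(A,_,+1)
state=A head=3 tape=Y__[_]X___   (A,_)→(B,Y,+1)
state=B head=4 tape=Y__Y[X]___   (B,X)→(A,_,-1)
state=A head=3 tape=Y__[Y]____   (A,Y)→(A,_,+1)
state=A head=4 tape=Y___[_]___   (A,_)→(B,Y,+1)
state=B head=5 tape=Y___Y[_]__   (B,_)→(C,Y,+1)
state=C head=6 tape=Y___YY[_]_   (C,_)→(H,_,+1)
state=H head=7 tape=Y___YY_[_]
M halts after 28 transitions.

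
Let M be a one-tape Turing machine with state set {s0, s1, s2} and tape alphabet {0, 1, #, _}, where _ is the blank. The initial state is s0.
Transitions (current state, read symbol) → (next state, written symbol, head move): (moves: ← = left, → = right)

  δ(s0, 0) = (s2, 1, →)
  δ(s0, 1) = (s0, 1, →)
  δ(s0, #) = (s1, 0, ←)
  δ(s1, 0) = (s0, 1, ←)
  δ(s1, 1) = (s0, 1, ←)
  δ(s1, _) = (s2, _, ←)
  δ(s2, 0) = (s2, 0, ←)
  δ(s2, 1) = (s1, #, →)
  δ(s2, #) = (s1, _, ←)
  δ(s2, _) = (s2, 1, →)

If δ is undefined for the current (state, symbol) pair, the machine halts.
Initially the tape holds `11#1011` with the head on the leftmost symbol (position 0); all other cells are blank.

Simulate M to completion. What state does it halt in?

s0

state=s0 head=0 tape=[1]1#1011_   (s0,1)→(s0,1,→)
state=s0 head=1 tape=1[1]#1011_   (s0,1)→(s0,1,→)
state=s0 head=2 tape=11[#]1011_   (s0,#)→(s1,0,←)
state=s1 head=1 tape=1[1]01011_   (s1,1)→(s0,1,←)
state=s0 head=0 tape=[1]101011_   (s0,1)→(s0,1,→)
state=s0 head=1 tape=1[1]01011_   (s0,1)→(s0,1,→)
state=s0 head=2 tape=11[0]1011_   (s0,0)→(s2,1,→)
state=s2 head=3 tape=111[1]011_   (s2,1)→(s1,#,→)
state=s1 head=4 tape=111#[0]11_   (s1,0)→(s0,1,←)
state=s0 head=3 tape=111[#]111_   (s0,#)→(s1,0,←)
state=s1 head=2 tape=11[1]0111_   (s1,1)→(s0,1,←)
state=s0 head=1 tape=1[1]10111_   (s0,1)→(s0,1,→)
state=s0 head=2 tape=11[1]0111_   (s0,1)→(s0,1,→)
state=s0 head=3 tape=111[0]111_   (s0,0)→(s2,1,→)
state=s2 head=4 tape=1111[1]11_   (s2,1)→(s1,#,→)
state=s1 head=5 tape=1111#[1]1_   (s1,1)→(s0,1,←)
state=s0 head=4 tape=1111[#]11_   (s0,#)→(s1,0,←)
state=s1 head=3 tape=111[1]011_   (s1,1)→(s0,1,←)
state=s0 head=2 tape=11[1]1011_   (s0,1)→(s0,1,→)
state=s0 head=3 tape=111[1]011_   (s0,1)→(s0,1,→)
state=s0 head=4 tape=1111[0]11_   (s0,0)→(s2,1,→)
state=s2 head=5 tape=11111[1]1_   (s2,1)→(s1,#,→)
state=s1 head=6 tape=11111#[1]_   (s1,1)→(s0,1,←)
state=s0 head=5 tape=11111[#]1_   (s0,#)→(s1,0,←)
state=s1 head=4 tape=1111[1]01_   (s1,1)→(s0,1,←)
state=s0 head=3 tape=111[1]101_   (s0,1)→(s0,1,→)
state=s0 head=4 tape=1111[1]01_   (s0,1)→(s0,1,→)
state=s0 head=5 tape=11111[0]1_   (s0,0)→(s2,1,→)
state=s2 head=6 tape=111111[1]_   (s2,1)→(s1,#,→)
state=s1 head=7 tape=111111#[_]   (s1,_)→(s2,_,←)
state=s2 head=6 tape=111111[#]_   (s2,#)→(s1,_,←)
state=s1 head=5 tape=11111[1]__   (s1,1)→(s0,1,←)
state=s0 head=4 tape=1111[1]1__   (s0,1)→(s0,1,→)
state=s0 head=5 tape=11111[1]__   (s0,1)→(s0,1,→)
state=s0 head=6 tape=111111[_]_
No transition is defined for (s0, _); M halts in state s0.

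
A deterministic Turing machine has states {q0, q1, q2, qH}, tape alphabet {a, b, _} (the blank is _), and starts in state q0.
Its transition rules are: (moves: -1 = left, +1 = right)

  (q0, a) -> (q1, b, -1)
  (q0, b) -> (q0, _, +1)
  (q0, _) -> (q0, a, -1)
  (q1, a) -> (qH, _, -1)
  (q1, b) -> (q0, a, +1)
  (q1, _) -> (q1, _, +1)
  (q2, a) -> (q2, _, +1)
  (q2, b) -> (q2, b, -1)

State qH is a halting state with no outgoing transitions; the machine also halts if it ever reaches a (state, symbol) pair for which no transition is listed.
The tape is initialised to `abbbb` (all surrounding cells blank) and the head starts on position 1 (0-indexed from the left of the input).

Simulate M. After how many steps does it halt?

14

q0 | _a[b]bbb_   read b → write _, move +1, go to q0
q0 | _a_[b]bb_   read b → write _, move +1, go to q0
q0 | _a__[b]b_   read b → write _, move +1, go to q0
q0 | _a___[b]_   read b → write _, move +1, go to q0
q0 | _a____[_]   read _ → write a, move -1, go to q0
q0 | _a___[_]a   read _ → write a, move -1, go to q0
q0 | _a__[_]aa   read _ → write a, move -1, go to q0
q0 | _a_[_]aaa   read _ → write a, move -1, go to q0
q0 | _a[_]aaaa   read _ → write a, move -1, go to q0
q0 | _[a]aaaaa   read a → write b, move -1, go to q1
q1 | [_]baaaaa   read _ → write _, move +1, go to q1
q1 | _[b]aaaaa   read b → write a, move +1, go to q0
q0 | _a[a]aaaa   read a → write b, move -1, go to q1
q1 | _[a]baaaa   read a → write _, move -1, go to qH
qH | [_]_baaaa
M halts after 14 transitions.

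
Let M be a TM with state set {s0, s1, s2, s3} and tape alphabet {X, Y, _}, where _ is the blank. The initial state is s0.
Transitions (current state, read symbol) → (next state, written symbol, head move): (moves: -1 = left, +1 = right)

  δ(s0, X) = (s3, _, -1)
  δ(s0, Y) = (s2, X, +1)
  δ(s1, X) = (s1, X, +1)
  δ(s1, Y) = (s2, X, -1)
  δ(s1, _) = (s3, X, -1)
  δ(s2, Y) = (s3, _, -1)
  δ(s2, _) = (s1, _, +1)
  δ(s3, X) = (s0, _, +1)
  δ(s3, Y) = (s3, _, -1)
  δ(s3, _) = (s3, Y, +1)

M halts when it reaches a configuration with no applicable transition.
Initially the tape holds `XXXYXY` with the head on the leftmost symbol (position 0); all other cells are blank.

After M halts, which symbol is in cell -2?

state=s0 head=0 tape=__[X]XXYXY___   (s0,X)→(s3,_,-1)
state=s3 head=-1 tape=_[_]_XXYXY___   (s3,_)→(s3,Y,+1)
state=s3 head=0 tape=_Y[_]XXYXY___   (s3,_)→(s3,Y,+1)
state=s3 head=1 tape=_YY[X]XYXY___   (s3,X)→(s0,_,+1)
state=s0 head=2 tape=_YY_[X]YXY___   (s0,X)→(s3,_,-1)
state=s3 head=1 tape=_YY[_]_YXY___   (s3,_)→(s3,Y,+1)
state=s3 head=2 tape=_YYY[_]YXY___   (s3,_)→(s3,Y,+1)
state=s3 head=3 tape=_YYYY[Y]XY___   (s3,Y)→(s3,_,-1)
state=s3 head=2 tape=_YYY[Y]_XY___   (s3,Y)→(s3,_,-1)
state=s3 head=1 tape=_YY[Y]__XY___   (s3,Y)→(s3,_,-1)
state=s3 head=0 tape=_Y[Y]___XY___   (s3,Y)→(s3,_,-1)
state=s3 head=-1 tape=_[Y]____XY___   (s3,Y)→(s3,_,-1)
state=s3 head=-2 tape=[_]_____XY___   (s3,_)→(s3,Y,+1)
state=s3 head=-1 tape=Y[_]____XY___   (s3,_)→(s3,Y,+1)
state=s3 head=0 tape=YY[_]___XY___   (s3,_)→(s3,Y,+1)
state=s3 head=1 tape=YYY[_]__XY___   (s3,_)→(s3,Y,+1)
state=s3 head=2 tape=YYYY[_]_XY___   (s3,_)→(s3,Y,+1)
state=s3 head=3 tape=YYYYY[_]XY___   (s3,_)→(s3,Y,+1)
state=s3 head=4 tape=YYYYYY[X]Y___   (s3,X)→(s0,_,+1)
state=s0 head=5 tape=YYYYYY_[Y]___   (s0,Y)→(s2,X,+1)
state=s2 head=6 tape=YYYYYY_X[_]__   (s2,_)→(s1,_,+1)
state=s1 head=7 tape=YYYYYY_X_[_]_   (s1,_)→(s3,X,-1)
state=s3 head=6 tape=YYYYYY_X[_]X_   (s3,_)→(s3,Y,+1)
state=s3 head=7 tape=YYYYYY_XY[X]_   (s3,X)→(s0,_,+1)
state=s0 head=8 tape=YYYYYY_XY_[_]
Cell -2 holds Y when M halts.

Y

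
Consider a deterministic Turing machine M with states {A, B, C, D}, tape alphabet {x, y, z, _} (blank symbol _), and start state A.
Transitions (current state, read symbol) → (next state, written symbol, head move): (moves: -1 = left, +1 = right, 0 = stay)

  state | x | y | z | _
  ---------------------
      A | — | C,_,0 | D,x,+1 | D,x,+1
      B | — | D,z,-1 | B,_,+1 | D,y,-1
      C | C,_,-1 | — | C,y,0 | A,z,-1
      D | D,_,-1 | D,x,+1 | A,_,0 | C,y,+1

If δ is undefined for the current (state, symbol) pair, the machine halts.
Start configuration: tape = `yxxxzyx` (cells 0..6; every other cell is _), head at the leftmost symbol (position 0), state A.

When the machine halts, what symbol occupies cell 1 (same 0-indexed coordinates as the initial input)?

state=A head=0 tape=___[y]xxxzyx   (A,y)→(C,_,0)
state=C head=0 tape=___[_]xxxzyx   (C,_)→(A,z,-1)
state=A head=-1 tape=__[_]zxxxzyx   (A,_)→(D,x,+1)
state=D head=0 tape=__x[z]xxxzyx   (D,z)→(A,_,0)
state=A head=0 tape=__x[_]xxxzyx   (A,_)→(D,x,+1)
state=D head=1 tape=__xx[x]xxzyx   (D,x)→(D,_,-1)
state=D head=0 tape=__x[x]_xxzyx   (D,x)→(D,_,-1)
state=D head=-1 tape=__[x]__xxzyx   (D,x)→(D,_,-1)
state=D head=-2 tape=_[_]___xxzyx   (D,_)→(C,y,+1)
state=C head=-1 tape=_y[_]__xxzyx   (C,_)→(A,z,-1)
state=A head=-2 tape=_[y]z__xxzyx   (A,y)→(C,_,0)
state=C head=-2 tape=_[_]z__xxzyx   (C,_)→(A,z,-1)
state=A head=-3 tape=[_]zz__xxzyx   (A,_)→(D,x,+1)
state=D head=-2 tape=x[z]z__xxzyx   (D,z)→(A,_,0)
state=A head=-2 tape=x[_]z__xxzyx   (A,_)→(D,x,+1)
state=D head=-1 tape=xx[z]__xxzyx   (D,z)→(A,_,0)
state=A head=-1 tape=xx[_]__xxzyx   (A,_)→(D,x,+1)
state=D head=0 tape=xxx[_]_xxzyx   (D,_)→(C,y,+1)
state=C head=1 tape=xxxy[_]xxzyx   (C,_)→(A,z,-1)
state=A head=0 tape=xxx[y]zxxzyx   (A,y)→(C,_,0)
state=C head=0 tape=xxx[_]zxxzyx   (C,_)→(A,z,-1)
state=A head=-1 tape=xx[x]zzxxzyx
Cell 1 holds z when M halts.

z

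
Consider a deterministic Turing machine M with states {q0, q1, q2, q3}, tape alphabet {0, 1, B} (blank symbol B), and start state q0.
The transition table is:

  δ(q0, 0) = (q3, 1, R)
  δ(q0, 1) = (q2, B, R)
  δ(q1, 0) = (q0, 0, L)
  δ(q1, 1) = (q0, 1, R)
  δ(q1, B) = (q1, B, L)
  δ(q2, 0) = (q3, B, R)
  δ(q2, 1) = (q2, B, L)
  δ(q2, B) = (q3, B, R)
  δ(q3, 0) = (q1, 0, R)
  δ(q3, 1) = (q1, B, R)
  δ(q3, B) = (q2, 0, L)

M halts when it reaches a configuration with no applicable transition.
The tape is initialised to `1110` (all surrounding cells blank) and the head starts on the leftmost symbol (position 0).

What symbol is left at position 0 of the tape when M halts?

q0 | [1]110B   read 1 → write B, move R, go to q2
q2 | B[1]10B   read 1 → write B, move L, go to q2
q2 | [B]B10B   read B → write B, move R, go to q3
q3 | B[B]10B   read B → write 0, move L, go to q2
q2 | [B]010B   read B → write B, move R, go to q3
q3 | B[0]10B   read 0 → write 0, move R, go to q1
q1 | B0[1]0B   read 1 → write 1, move R, go to q0
q0 | B01[0]B   read 0 → write 1, move R, go to q3
q3 | B011[B]   read B → write 0, move L, go to q2
q2 | B01[1]0   read 1 → write B, move L, go to q2
q2 | B0[1]B0   read 1 → write B, move L, go to q2
q2 | B[0]BB0   read 0 → write B, move R, go to q3
q3 | BB[B]B0   read B → write 0, move L, go to q2
q2 | B[B]0B0   read B → write B, move R, go to q3
q3 | BB[0]B0   read 0 → write 0, move R, go to q1
q1 | BB0[B]0   read B → write B, move L, go to q1
q1 | BB[0]B0   read 0 → write 0, move L, go to q0
q0 | B[B]0B0
Cell 0 holds B when M halts.

B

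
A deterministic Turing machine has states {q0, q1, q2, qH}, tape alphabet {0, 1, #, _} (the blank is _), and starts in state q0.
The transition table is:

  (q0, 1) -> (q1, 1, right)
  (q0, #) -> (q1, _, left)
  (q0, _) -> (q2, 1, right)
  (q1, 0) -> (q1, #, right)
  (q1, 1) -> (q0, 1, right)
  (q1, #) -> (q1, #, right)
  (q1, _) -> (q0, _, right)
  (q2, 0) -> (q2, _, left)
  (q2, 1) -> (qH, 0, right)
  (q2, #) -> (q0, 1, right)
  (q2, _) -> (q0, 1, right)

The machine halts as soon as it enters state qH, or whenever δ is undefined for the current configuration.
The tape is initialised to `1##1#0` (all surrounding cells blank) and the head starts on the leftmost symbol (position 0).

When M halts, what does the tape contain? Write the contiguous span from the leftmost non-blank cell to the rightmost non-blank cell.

state=q0 head=0 tape=[1]##1#0   (q0,1)→(q1,1,right)
state=q1 head=1 tape=1[#]#1#0   (q1,#)→(q1,#,right)
state=q1 head=2 tape=1#[#]1#0   (q1,#)→(q1,#,right)
state=q1 head=3 tape=1##[1]#0   (q1,1)→(q0,1,right)
state=q0 head=4 tape=1##1[#]0   (q0,#)→(q1,_,left)
state=q1 head=3 tape=1##[1]_0   (q1,1)→(q0,1,right)
state=q0 head=4 tape=1##1[_]0   (q0,_)→(q2,1,right)
state=q2 head=5 tape=1##11[0]   (q2,0)→(q2,_,left)
state=q2 head=4 tape=1##1[1]_   (q2,1)→(qH,0,right)
state=qH head=5 tape=1##10[_]
The non-blank tape span at halt is 1##10.

1##10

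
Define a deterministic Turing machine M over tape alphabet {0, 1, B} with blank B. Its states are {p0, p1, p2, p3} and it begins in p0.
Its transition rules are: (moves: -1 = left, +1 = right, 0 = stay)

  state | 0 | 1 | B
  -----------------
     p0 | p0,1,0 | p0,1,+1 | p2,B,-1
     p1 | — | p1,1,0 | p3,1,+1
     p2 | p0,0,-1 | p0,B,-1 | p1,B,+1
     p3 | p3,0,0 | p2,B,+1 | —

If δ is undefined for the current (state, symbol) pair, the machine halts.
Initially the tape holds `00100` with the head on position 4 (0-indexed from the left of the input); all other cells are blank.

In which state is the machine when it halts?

p0 | BB0010[0]B   read 0 → write 1, move 0, go to p0
p0 | BB0010[1]B   read 1 → write 1, move +1, go to p0
p0 | BB00101[B]   read B → write B, move -1, go to p2
p2 | BB0010[1]B   read 1 → write B, move -1, go to p0
p0 | BB001[0]BB   read 0 → write 1, move 0, go to p0
p0 | BB001[1]BB   read 1 → write 1, move +1, go to p0
p0 | BB0011[B]B   read B → write B, move -1, go to p2
p2 | BB001[1]BB   read 1 → write B, move -1, go to p0
p0 | BB00[1]BBB   read 1 → write 1, move +1, go to p0
p0 | BB001[B]BB   read B → write B, move -1, go to p2
p2 | BB00[1]BBB   read 1 → write B, move -1, go to p0
p0 | BB0[0]BBBB   read 0 → write 1, move 0, go to p0
p0 | BB0[1]BBBB   read 1 → write 1, move +1, go to p0
p0 | BB01[B]BBB   read B → write B, move -1, go to p2
p2 | BB0[1]BBBB   read 1 → write B, move -1, go to p0
p0 | BB[0]BBBBB   read 0 → write 1, move 0, go to p0
p0 | BB[1]BBBBB   read 1 → write 1, move +1, go to p0
p0 | BB1[B]BBBB   read B → write B, move -1, go to p2
p2 | BB[1]BBBBB   read 1 → write B, move -1, go to p0
p0 | B[B]BBBBBB   read B → write B, move -1, go to p2
p2 | [B]BBBBBBB   read B → write B, move +1, go to p1
p1 | B[B]BBBBBB   read B → write 1, move +1, go to p3
p3 | B1[B]BBBBB
No transition is defined for (p3, B); M halts in state p3.

p3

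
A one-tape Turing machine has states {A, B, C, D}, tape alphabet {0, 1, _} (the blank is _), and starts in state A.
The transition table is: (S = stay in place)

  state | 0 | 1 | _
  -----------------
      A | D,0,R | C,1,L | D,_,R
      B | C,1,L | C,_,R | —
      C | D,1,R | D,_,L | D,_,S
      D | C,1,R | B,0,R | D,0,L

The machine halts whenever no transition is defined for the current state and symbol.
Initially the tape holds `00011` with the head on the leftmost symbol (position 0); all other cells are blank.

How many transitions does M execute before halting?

state=A head=0 tape=[0]0011___   (A,0)→(D,0,R)
state=D head=1 tape=0[0]011___   (D,0)→(C,1,R)
state=C head=2 tape=01[0]11___   (C,0)→(D,1,R)
state=D head=3 tape=011[1]1___   (D,1)→(B,0,R)
state=B head=4 tape=0110[1]___   (B,1)→(C,_,R)
state=C head=5 tape=0110_[_]__   (C,_)→(D,_,S)
state=D head=5 tape=0110_[_]__   (D,_)→(D,0,L)
state=D head=4 tape=0110[_]0__   (D,_)→(D,0,L)
state=D head=3 tape=011[0]00__   (D,0)→(C,1,R)
state=C head=4 tape=0111[0]0__   (C,0)→(D,1,R)
state=D head=5 tape=01111[0]__   (D,0)→(C,1,R)
state=C head=6 tape=011111[_]_   (C,_)→(D,_,S)
state=D head=6 tape=011111[_]_   (D,_)→(D,0,L)
state=D head=5 tape=01111[1]0_   (D,1)→(B,0,R)
state=B head=6 tape=011110[0]_   (B,0)→(C,1,L)
state=C head=5 tape=01111[0]1_   (C,0)→(D,1,R)
state=D head=6 tape=011111[1]_   (D,1)→(B,0,R)
state=B head=7 tape=0111110[_]
M halts after 17 transitions.

17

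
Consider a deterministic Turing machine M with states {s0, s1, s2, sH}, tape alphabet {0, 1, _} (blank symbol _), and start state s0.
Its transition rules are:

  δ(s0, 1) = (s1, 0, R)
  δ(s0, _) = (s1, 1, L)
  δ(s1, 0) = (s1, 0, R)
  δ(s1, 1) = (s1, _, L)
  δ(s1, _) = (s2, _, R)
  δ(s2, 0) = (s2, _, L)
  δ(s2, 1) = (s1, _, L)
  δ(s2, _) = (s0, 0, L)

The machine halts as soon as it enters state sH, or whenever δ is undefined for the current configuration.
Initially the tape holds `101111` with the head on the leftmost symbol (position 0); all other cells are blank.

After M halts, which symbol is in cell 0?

0

state=s0 head=0 tape=[1]01111   (s0,1)→(s1,0,R)
state=s1 head=1 tape=0[0]1111   (s1,0)→(s1,0,R)
state=s1 head=2 tape=00[1]111   (s1,1)→(s1,_,L)
state=s1 head=1 tape=0[0]_111   (s1,0)→(s1,0,R)
state=s1 head=2 tape=00[_]111   (s1,_)→(s2,_,R)
state=s2 head=3 tape=00_[1]11   (s2,1)→(s1,_,L)
state=s1 head=2 tape=00[_]_11   (s1,_)→(s2,_,R)
state=s2 head=3 tape=00_[_]11   (s2,_)→(s0,0,L)
state=s0 head=2 tape=00[_]011   (s0,_)→(s1,1,L)
state=s1 head=1 tape=0[0]1011   (s1,0)→(s1,0,R)
state=s1 head=2 tape=00[1]011   (s1,1)→(s1,_,L)
state=s1 head=1 tape=0[0]_011   (s1,0)→(s1,0,R)
state=s1 head=2 tape=00[_]011   (s1,_)→(s2,_,R)
state=s2 head=3 tape=00_[0]11   (s2,0)→(s2,_,L)
state=s2 head=2 tape=00[_]_11   (s2,_)→(s0,0,L)
state=s0 head=1 tape=0[0]0_11
Cell 0 holds 0 when M halts.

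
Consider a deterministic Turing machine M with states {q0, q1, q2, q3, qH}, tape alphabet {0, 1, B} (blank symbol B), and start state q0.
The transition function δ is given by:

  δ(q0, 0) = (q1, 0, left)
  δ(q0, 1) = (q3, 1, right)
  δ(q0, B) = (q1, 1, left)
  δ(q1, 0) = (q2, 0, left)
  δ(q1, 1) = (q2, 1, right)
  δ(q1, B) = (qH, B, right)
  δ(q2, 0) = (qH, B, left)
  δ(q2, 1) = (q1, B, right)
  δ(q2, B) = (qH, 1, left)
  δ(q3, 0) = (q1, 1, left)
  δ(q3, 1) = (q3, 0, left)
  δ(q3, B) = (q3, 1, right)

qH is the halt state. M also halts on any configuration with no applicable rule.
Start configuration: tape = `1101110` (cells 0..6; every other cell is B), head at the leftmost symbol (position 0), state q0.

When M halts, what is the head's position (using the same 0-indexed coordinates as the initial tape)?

q0 | B[1]101110   read 1 → write 1, move right, go to q3
q3 | B1[1]01110   read 1 → write 0, move left, go to q3
q3 | B[1]001110   read 1 → write 0, move left, go to q3
q3 | [B]0001110   read B → write 1, move right, go to q3
q3 | 1[0]001110   read 0 → write 1, move left, go to q1
q1 | [1]1001110   read 1 → write 1, move right, go to q2
q2 | 1[1]001110   read 1 → write B, move right, go to q1
q1 | 1B[0]01110   read 0 → write 0, move left, go to q2
q2 | 1[B]001110   read B → write 1, move left, go to qH
qH | [1]1001110
At halt the head is at cell -1.

-1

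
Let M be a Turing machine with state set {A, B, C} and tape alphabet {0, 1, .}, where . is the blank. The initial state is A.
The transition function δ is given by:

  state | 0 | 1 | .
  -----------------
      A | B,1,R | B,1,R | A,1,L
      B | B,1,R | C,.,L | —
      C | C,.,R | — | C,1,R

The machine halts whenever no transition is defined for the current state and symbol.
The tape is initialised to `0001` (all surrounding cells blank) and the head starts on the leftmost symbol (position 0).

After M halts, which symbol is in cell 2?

state=A head=0 tape=[0]001   (A,0)→(B,1,R)
state=B head=1 tape=1[0]01   (B,0)→(B,1,R)
state=B head=2 tape=11[0]1   (B,0)→(B,1,R)
state=B head=3 tape=111[1]   (B,1)→(C,.,L)
state=C head=2 tape=11[1].
Cell 2 holds 1 when M halts.

1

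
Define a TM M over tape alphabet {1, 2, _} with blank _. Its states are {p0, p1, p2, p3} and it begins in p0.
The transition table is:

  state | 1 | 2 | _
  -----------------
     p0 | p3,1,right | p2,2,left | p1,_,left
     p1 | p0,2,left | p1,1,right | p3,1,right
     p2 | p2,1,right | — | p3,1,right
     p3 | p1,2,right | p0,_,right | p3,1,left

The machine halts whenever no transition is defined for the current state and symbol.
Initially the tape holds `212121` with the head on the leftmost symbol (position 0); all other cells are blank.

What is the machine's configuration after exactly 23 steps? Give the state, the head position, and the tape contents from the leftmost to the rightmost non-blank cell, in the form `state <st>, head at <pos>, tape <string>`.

state=p0 head=0 tape=_[2]12121__   (p0,2)→(p2,2,left)
state=p2 head=-1 tape=[_]212121__   (p2,_)→(p3,1,right)
state=p3 head=0 tape=1[2]12121__   (p3,2)→(p0,_,right)
state=p0 head=1 tape=1_[1]2121__   (p0,1)→(p3,1,right)
state=p3 head=2 tape=1_1[2]121__   (p3,2)→(p0,_,right)
state=p0 head=3 tape=1_1_[1]21__   (p0,1)→(p3,1,right)
state=p3 head=4 tape=1_1_1[2]1__   (p3,2)→(p0,_,right)
state=p0 head=5 tape=1_1_1_[1]__   (p0,1)→(p3,1,right)
state=p3 head=6 tape=1_1_1_1[_]_   (p3,_)→(p3,1,left)
state=p3 head=5 tape=1_1_1_[1]1_   (p3,1)→(p1,2,right)
state=p1 head=6 tape=1_1_1_2[1]_   (p1,1)→(p0,2,left)
state=p0 head=5 tape=1_1_1_[2]2_   (p0,2)→(p2,2,left)
state=p2 head=4 tape=1_1_1[_]22_   (p2,_)→(p3,1,right)
state=p3 head=5 tape=1_1_11[2]2_   (p3,2)→(p0,_,right)
state=p0 head=6 tape=1_1_11_[2]_   (p0,2)→(p2,2,left)
state=p2 head=5 tape=1_1_11[_]2_   (p2,_)→(p3,1,right)
state=p3 head=6 tape=1_1_111[2]_   (p3,2)→(p0,_,right)
state=p0 head=7 tape=1_1_111_[_]   (p0,_)→(p1,_,left)
state=p1 head=6 tape=1_1_111[_]_   (p1,_)→(p3,1,right)
state=p3 head=7 tape=1_1_1111[_]   (p3,_)→(p3,1,left)
state=p3 head=6 tape=1_1_111[1]1   (p3,1)→(p1,2,right)
state=p1 head=7 tape=1_1_1112[1]   (p1,1)→(p0,2,left)
state=p0 head=6 tape=1_1_111[2]2   (p0,2)→(p2,2,left)
state=p2 head=5 tape=1_1_11[1]22
After 23 steps: state p2, head at 5, tape 1_1_11122.

state p2, head at 5, tape 1_1_11122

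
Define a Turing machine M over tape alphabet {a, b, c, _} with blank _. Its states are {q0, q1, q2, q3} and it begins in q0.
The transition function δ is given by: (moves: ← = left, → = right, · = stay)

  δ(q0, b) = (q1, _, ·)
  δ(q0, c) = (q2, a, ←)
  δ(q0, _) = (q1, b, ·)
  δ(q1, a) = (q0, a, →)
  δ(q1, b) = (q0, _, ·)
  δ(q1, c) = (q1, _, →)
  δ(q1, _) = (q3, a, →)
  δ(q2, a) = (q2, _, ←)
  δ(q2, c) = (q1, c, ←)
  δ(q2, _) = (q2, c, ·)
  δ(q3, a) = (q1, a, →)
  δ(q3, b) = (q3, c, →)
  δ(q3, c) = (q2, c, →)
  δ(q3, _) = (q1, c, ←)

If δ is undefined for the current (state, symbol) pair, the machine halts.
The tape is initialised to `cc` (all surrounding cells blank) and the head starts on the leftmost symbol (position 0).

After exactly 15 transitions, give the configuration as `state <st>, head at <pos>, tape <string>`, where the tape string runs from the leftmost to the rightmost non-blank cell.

state q2, head at -2, tape acca_c

state=q0 head=0 tape=____[c]c   (q0,c)→(q2,a,←)
state=q2 head=-1 tape=___[_]ac   (q2,_)→(q2,c,·)
state=q2 head=-1 tape=___[c]ac   (q2,c)→(q1,c,←)
state=q1 head=-2 tape=__[_]cac   (q1,_)→(q3,a,→)
state=q3 head=-1 tape=__a[c]ac   (q3,c)→(q2,c,→)
state=q2 head=0 tape=__ac[a]c   (q2,a)→(q2,_,←)
state=q2 head=-1 tape=__a[c]_c   (q2,c)→(q1,c,←)
state=q1 head=-2 tape=__[a]c_c   (q1,a)→(q0,a,→)
state=q0 head=-1 tape=__a[c]_c   (q0,c)→(q2,a,←)
state=q2 head=-2 tape=__[a]a_c   (q2,a)→(q2,_,←)
state=q2 head=-3 tape=_[_]_a_c   (q2,_)→(q2,c,·)
state=q2 head=-3 tape=_[c]_a_c   (q2,c)→(q1,c,←)
state=q1 head=-4 tape=[_]c_a_c   (q1,_)→(q3,a,→)
state=q3 head=-3 tape=a[c]_a_c   (q3,c)→(q2,c,→)
state=q2 head=-2 tape=ac[_]a_c   (q2,_)→(q2,c,·)
state=q2 head=-2 tape=ac[c]a_c
After 15 steps: state q2, head at -2, tape acca_c.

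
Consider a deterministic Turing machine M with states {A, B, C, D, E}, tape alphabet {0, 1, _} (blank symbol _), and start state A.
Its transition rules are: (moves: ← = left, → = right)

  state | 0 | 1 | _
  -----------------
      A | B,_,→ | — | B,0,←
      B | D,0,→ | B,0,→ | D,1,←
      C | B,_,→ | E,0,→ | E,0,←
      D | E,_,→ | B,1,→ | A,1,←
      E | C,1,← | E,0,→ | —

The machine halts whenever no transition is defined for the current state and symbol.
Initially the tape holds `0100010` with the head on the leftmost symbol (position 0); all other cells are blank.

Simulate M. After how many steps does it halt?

A | [0]100010___   read 0 → write _, move →, go to B
B | _[1]00010___   read 1 → write 0, move →, go to B
B | _0[0]0010___   read 0 → write 0, move →, go to D
D | _00[0]010___   read 0 → write _, move →, go to E
E | _00_[0]10___   read 0 → write 1, move ←, go to C
C | _00[_]110___   read _ → write 0, move ←, go to E
E | _0[0]0110___   read 0 → write 1, move ←, go to C
C | _[0]10110___   read 0 → write _, move →, go to B
B | __[1]0110___   read 1 → write 0, move →, go to B
B | __0[0]110___   read 0 → write 0, move →, go to D
D | __00[1]10___   read 1 → write 1, move →, go to B
B | __001[1]0___   read 1 → write 0, move →, go to B
B | __0010[0]___   read 0 → write 0, move →, go to D
D | __00100[_]__   read _ → write 1, move ←, go to A
A | __0010[0]1__   read 0 → write _, move →, go to B
B | __0010_[1]__   read 1 → write 0, move →, go to B
B | __0010_0[_]_   read _ → write 1, move ←, go to D
D | __0010_[0]1_   read 0 → write _, move →, go to E
E | __0010__[1]_   read 1 → write 0, move →, go to E
E | __0010__0[_]
M halts after 19 transitions.

19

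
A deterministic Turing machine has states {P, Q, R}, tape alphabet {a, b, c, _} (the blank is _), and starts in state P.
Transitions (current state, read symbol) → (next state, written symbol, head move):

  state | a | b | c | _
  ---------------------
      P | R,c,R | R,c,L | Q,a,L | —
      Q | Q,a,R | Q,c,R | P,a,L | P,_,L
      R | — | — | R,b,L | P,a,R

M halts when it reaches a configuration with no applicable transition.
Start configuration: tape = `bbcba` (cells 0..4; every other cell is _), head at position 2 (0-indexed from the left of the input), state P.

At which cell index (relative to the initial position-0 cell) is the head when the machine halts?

6

P | bb[c]ba__   read c → write a, move L, go to Q
Q | b[b]aba__   read b → write c, move R, go to Q
Q | bc[a]ba__   read a → write a, move R, go to Q
Q | bca[b]a__   read b → write c, move R, go to Q
Q | bcac[a]__   read a → write a, move R, go to Q
Q | bcaca[_]_   read _ → write _, move L, go to P
P | bcac[a]__   read a → write c, move R, go to R
R | bcacc[_]_   read _ → write a, move R, go to P
P | bcacca[_]
At halt the head is at cell 6.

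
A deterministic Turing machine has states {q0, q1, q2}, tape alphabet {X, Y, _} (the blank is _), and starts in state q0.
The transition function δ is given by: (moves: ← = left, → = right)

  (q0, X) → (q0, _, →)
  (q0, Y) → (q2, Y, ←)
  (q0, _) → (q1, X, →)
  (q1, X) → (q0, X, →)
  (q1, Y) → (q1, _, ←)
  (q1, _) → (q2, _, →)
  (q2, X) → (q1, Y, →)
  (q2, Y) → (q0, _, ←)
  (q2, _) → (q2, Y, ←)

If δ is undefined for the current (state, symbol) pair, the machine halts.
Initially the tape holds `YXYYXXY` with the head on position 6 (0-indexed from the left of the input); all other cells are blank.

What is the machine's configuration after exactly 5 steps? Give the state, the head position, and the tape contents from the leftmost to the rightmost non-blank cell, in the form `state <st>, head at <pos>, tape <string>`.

state=q0 head=6 tape=YXYYXX[Y]   (q0,Y)→(q2,Y,←)
state=q2 head=5 tape=YXYYX[X]Y   (q2,X)→(q1,Y,→)
state=q1 head=6 tape=YXYYXY[Y]   (q1,Y)→(q1,_,←)
state=q1 head=5 tape=YXYYX[Y]_   (q1,Y)→(q1,_,←)
state=q1 head=4 tape=YXYY[X]__   (q1,X)→(q0,X,→)
state=q0 head=5 tape=YXYYX[_]_
After 5 steps: state q0, head at 5, tape YXYYX.

state q0, head at 5, tape YXYYX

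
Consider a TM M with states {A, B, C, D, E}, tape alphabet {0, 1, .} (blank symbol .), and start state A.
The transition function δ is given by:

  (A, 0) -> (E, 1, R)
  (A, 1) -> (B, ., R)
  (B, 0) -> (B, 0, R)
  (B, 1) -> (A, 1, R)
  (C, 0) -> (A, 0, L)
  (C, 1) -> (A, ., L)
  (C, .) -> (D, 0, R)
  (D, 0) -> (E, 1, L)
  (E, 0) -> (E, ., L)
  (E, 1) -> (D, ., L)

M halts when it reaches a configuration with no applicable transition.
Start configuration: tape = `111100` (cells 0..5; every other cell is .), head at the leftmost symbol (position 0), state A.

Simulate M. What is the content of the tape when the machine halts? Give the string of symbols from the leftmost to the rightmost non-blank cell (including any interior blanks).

1.1

A | [1]11100   read 1 → write ., move R, go to B
B | .[1]1100   read 1 → write 1, move R, go to A
A | .1[1]100   read 1 → write ., move R, go to B
B | .1.[1]00   read 1 → write 1, move R, go to A
A | .1.1[0]0   read 0 → write 1, move R, go to E
E | .1.11[0]   read 0 → write ., move L, go to E
E | .1.1[1].   read 1 → write ., move L, go to D
D | .1.[1]..
The non-blank tape span at halt is 1.1.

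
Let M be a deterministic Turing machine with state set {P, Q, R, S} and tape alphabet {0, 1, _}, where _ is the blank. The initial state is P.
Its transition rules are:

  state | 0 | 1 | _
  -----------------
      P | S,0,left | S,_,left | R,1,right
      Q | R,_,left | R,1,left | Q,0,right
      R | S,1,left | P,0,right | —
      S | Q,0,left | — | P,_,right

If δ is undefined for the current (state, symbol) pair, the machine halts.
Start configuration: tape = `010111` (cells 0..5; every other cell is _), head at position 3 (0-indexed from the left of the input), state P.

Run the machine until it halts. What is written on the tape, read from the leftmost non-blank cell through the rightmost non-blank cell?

state=P head=3 tape=_010[1]11   (P,1)→(S,_,left)
state=S head=2 tape=_01[0]_11   (S,0)→(Q,0,left)
state=Q head=1 tape=_0[1]0_11   (Q,1)→(R,1,left)
state=R head=0 tape=_[0]10_11   (R,0)→(S,1,left)
state=S head=-1 tape=[_]110_11   (S,_)→(P,_,right)
state=P head=0 tape=_[1]10_11   (P,1)→(S,_,left)
state=S head=-1 tape=[_]_10_11   (S,_)→(P,_,right)
state=P head=0 tape=_[_]10_11   (P,_)→(R,1,right)
state=R head=1 tape=_1[1]0_11   (R,1)→(P,0,right)
state=P head=2 tape=_10[0]_11   (P,0)→(S,0,left)
state=S head=1 tape=_1[0]0_11   (S,0)→(Q,0,left)
state=Q head=0 tape=_[1]00_11   (Q,1)→(R,1,left)
state=R head=-1 tape=[_]100_11
The non-blank tape span at halt is 100_11.

100_11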